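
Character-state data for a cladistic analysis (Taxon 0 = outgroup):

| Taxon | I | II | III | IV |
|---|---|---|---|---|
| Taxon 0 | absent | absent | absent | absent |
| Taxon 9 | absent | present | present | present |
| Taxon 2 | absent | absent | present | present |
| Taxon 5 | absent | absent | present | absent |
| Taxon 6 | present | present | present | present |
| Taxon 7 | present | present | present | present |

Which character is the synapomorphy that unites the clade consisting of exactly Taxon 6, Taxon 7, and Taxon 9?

The outgroup has state 'absent' for every character, so 'present' is the derived state throughout.
I: derived state 'present' in Taxon 6 and Taxon 7 only — synapomorphy for {Taxon 6, Taxon 7}.
Only Taxon 6, Taxon 7, and Taxon 9 show the derived state 'present' for II, supporting them as a clade.
III (derived state 'present') is shared by all ingroup taxa — unites the whole ingroup.
Only Taxon 2, Taxon 6, Taxon 7, and Taxon 9 show the derived state 'present' for IV, supporting them as a clade.
Most parsimonious ingroup topology: (((Taxon 9,(Taxon 6,Taxon 7)),Taxon 2),Taxon 5).
The clade {Taxon 6, Taxon 7, Taxon 9} is supported by II: its derived state 'present' occurs in exactly those taxa and in no other taxon (including the outgroup).

II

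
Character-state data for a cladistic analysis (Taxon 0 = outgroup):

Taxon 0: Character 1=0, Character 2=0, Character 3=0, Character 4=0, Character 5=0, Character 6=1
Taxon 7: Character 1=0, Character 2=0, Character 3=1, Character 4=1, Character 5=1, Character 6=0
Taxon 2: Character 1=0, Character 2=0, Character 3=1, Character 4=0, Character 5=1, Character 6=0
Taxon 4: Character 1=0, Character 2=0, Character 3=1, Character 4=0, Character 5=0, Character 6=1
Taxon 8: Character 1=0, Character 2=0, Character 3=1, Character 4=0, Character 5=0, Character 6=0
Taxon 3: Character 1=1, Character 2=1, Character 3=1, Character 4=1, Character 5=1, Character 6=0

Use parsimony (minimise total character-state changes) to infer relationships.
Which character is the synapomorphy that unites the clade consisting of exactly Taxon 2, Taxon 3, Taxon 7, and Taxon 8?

Character 6

Character polarity is set by the outgroup: the derived state is whichever differs from the outgroup's state, so for Character 6 the derived state is '0', and for the remaining characters it is '1'.
Character 1: derived state '1' in Taxon 3 only — an autapomorphy, so it tells us nothing about relationships among taxa.
Character 2 (derived state '1') is unique to Taxon 3 (autapomorphy; uninformative for grouping).
Character 3 (derived state '1') is shared by all ingroup taxa — unites the whole ingroup.
Character 4: derived state '1' in Taxon 3 and Taxon 7 only — synapomorphy for {Taxon 3, Taxon 7}.
Character 5 (derived state '1') is shared by Taxon 2, Taxon 3, and Taxon 7 — a synapomorphy uniting that clade.
Character 6 (derived state '0') is shared by Taxon 2, Taxon 3, Taxon 7, and Taxon 8 — a synapomorphy uniting that clade.
Most parsimonious ingroup topology: ((((Taxon 7,Taxon 3),Taxon 2),Taxon 8),Taxon 4).
The clade {Taxon 2, Taxon 3, Taxon 7, Taxon 8} is supported by Character 6: its derived state '0' occurs in exactly those taxa and in no other taxon (including the outgroup).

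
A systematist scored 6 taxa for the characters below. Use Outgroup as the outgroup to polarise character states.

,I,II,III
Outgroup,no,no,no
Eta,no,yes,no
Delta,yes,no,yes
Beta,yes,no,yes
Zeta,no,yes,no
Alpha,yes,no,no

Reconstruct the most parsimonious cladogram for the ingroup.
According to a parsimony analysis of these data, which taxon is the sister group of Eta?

The outgroup has state 'no' for every character, so 'yes' is the derived state throughout.
Only Alpha, Beta, and Delta show the derived state 'yes' for I, supporting them as a clade.
Only Eta and Zeta show the derived state 'yes' for II, supporting them as a clade.
III (derived state 'yes') is shared by Beta and Delta — a synapomorphy uniting that clade.
Most parsimonious ingroup topology: ((Eta,Zeta),((Delta,Beta),Alpha)).
Eta and Zeta form a cherry on this tree, so they are sister taxa.

Zeta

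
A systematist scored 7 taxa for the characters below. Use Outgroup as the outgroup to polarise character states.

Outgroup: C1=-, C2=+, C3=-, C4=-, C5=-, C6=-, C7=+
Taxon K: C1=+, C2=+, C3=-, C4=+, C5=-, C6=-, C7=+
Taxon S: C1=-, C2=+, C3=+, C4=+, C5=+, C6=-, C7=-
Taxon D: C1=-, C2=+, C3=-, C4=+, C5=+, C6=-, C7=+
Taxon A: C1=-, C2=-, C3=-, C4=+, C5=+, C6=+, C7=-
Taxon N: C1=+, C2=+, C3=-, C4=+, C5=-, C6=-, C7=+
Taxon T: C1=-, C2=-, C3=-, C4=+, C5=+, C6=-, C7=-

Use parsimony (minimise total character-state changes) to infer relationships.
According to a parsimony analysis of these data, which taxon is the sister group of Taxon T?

Taxon A

Character polarity is set by the outgroup: the derived state is whichever differs from the outgroup's state, so for C2, C7 the derived state is '-', and for the remaining characters it is '+'.
C1 (derived state '+') is shared by Taxon K and Taxon N — a synapomorphy uniting that clade.
C2 (derived state '-') is shared by Taxon A and Taxon T — a synapomorphy uniting that clade.
C3 (derived state '+') is unique to Taxon S (autapomorphy; uninformative for grouping).
C4 (derived state '+') is shared by all ingroup taxa — unites the whole ingroup.
C5 (derived state '+') is shared by Taxon A, Taxon D, Taxon S, and Taxon T — a synapomorphy uniting that clade.
C6 (derived state '+') is unique to Taxon A (autapomorphy; uninformative for grouping).
C7: derived state '-' in Taxon A, Taxon S, and Taxon T only — synapomorphy for {Taxon A, Taxon S, Taxon T}.
Most parsimonious ingroup topology: ((Taxon K,Taxon N),((Taxon S,(Taxon A,Taxon T)),Taxon D)).
Taxon T and Taxon A form a cherry on this tree, so they are sister taxa.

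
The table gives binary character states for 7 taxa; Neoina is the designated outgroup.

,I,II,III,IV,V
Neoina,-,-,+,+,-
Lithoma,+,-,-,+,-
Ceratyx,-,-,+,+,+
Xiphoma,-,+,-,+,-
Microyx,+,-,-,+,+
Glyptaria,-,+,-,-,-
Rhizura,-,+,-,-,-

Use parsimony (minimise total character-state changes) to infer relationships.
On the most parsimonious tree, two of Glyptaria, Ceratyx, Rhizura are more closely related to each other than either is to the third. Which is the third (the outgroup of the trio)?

Character polarity is set by the outgroup: the derived state is whichever differs from the outgroup's state, so for III, IV the derived state is '-', and for the remaining characters it is '+'.
I: derived state '+' in Lithoma and Microyx only — synapomorphy for {Lithoma, Microyx}.
II: derived state '+' in Glyptaria, Rhizura, and Xiphoma only — synapomorphy for {Glyptaria, Rhizura, Xiphoma}.
III: derived state '-' in Glyptaria, Lithoma, Microyx, Rhizura, and Xiphoma only — synapomorphy for {Glyptaria, Lithoma, Microyx, Rhizura, Xiphoma}.
IV (derived state '-') is shared by Glyptaria and Rhizura — a synapomorphy uniting that clade.
V groups Ceratyx and Microyx, which is incompatible with the clades supported by the remaining characters; treating it as convergent (homoplasy) costs fewer steps than any alternative tree.
Most parsimonious ingroup topology: (((Lithoma,Microyx),(Xiphoma,(Glyptaria,Rhizura))),Ceratyx).
Rhizura and Glyptaria share a more recent common ancestor with each other than either does with Ceratyx, so Ceratyx is the least closely related of the three.

Ceratyx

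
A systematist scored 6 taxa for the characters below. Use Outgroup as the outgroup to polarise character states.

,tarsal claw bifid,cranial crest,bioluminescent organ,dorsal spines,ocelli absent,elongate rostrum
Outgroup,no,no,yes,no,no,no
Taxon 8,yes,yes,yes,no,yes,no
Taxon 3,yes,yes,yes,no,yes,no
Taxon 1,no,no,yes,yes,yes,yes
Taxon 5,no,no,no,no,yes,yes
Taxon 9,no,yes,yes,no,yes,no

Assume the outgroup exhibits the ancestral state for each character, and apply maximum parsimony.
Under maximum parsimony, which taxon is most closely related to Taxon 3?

Character polarity is set by the outgroup: the derived state is whichever differs from the outgroup's state, so for bioluminescent organ the derived state is 'no', and for the remaining characters it is 'yes'.
Only Taxon 3 and Taxon 8 show the derived state 'yes' for tarsal claw bifid, supporting them as a clade.
cranial crest: derived state 'yes' in Taxon 3, Taxon 8, and Taxon 9 only — synapomorphy for {Taxon 3, Taxon 8, Taxon 9}.
bioluminescent organ: derived state 'no' in Taxon 5 only — an autapomorphy, so it tells us nothing about relationships among taxa.
dorsal spines (derived state 'yes') is unique to Taxon 1 (autapomorphy; uninformative for grouping).
All ingroup taxa share the derived state 'yes' for ocelli absent; it defines the ingroup but does not resolve relationships within it.
elongate rostrum (derived state 'yes') is shared by Taxon 1 and Taxon 5 — a synapomorphy uniting that clade.
Most parsimonious ingroup topology: (((Taxon 8,Taxon 3),Taxon 9),(Taxon 1,Taxon 5)).
Taxon 3 and Taxon 8 form a cherry on this tree, so they are sister taxa.

Taxon 8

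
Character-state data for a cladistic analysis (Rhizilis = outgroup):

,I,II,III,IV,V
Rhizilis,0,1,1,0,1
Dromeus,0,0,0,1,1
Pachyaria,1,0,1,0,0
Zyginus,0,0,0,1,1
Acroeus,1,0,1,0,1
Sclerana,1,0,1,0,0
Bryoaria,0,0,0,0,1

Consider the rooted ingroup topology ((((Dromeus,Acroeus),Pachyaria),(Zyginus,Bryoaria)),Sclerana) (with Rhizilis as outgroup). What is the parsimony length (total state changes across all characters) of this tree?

10

Map each character onto ((((Dromeus,Acroeus),Pachyaria),(Zyginus,Bryoaria)),Sclerana) (rooted by Rhizilis) and count the minimum state changes it requires (Fitch parsimony):
I: 3; II: 1; III: 2; IV: 2; V: 2.
Total tree length = 10.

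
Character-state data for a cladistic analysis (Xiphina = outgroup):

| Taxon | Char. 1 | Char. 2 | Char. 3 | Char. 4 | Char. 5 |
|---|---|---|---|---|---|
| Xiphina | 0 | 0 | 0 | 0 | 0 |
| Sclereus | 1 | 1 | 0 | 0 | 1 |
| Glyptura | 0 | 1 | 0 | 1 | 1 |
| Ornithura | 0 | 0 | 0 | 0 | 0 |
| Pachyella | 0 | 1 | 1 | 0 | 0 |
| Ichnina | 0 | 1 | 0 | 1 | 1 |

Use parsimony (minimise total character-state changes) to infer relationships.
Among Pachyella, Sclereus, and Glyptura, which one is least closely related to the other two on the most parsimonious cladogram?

The outgroup has state '0' for every character, so '1' is the derived state throughout.
Char. 1: derived state '1' in Sclereus only — an autapomorphy, so it tells us nothing about relationships among taxa.
Only Glyptura, Ichnina, Pachyella, and Sclereus show the derived state '1' for Char. 2, supporting them as a clade.
Char. 3: derived state '1' in Pachyella only — an autapomorphy, so it tells us nothing about relationships among taxa.
Char. 4 (derived state '1') is shared by Glyptura and Ichnina — a synapomorphy uniting that clade.
Only Glyptura, Ichnina, and Sclereus show the derived state '1' for Char. 5, supporting them as a clade.
Most parsimonious ingroup topology: (((Sclereus,(Glyptura,Ichnina)),Pachyella),Ornithura).
Glyptura and Sclereus share a more recent common ancestor with each other than either does with Pachyella, so Pachyella is the least closely related of the three.

Pachyella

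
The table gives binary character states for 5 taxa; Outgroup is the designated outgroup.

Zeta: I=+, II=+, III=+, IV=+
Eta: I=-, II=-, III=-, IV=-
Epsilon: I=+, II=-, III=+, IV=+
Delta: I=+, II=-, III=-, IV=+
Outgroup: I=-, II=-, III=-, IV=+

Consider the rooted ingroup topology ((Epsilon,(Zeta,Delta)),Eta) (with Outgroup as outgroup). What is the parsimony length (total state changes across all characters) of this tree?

Map each character onto ((Epsilon,(Zeta,Delta)),Eta) (rooted by Outgroup) and count the minimum state changes it requires (Fitch parsimony):
I: 1; II: 1; III: 2; IV: 1.
Total tree length = 5.

5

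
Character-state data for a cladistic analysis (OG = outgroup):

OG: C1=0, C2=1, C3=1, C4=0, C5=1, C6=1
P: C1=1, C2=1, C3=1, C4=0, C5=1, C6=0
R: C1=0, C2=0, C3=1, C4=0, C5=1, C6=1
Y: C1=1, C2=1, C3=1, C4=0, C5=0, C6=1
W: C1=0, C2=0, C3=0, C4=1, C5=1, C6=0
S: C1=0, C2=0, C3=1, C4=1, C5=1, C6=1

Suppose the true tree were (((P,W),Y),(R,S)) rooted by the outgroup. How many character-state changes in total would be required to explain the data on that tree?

9

Map each character onto (((P,W),Y),(R,S)) (rooted by OG) and count the minimum state changes it requires (Fitch parsimony):
C1: 2; C2: 2; C3: 1; C4: 2; C5: 1; C6: 1.
Total tree length = 9.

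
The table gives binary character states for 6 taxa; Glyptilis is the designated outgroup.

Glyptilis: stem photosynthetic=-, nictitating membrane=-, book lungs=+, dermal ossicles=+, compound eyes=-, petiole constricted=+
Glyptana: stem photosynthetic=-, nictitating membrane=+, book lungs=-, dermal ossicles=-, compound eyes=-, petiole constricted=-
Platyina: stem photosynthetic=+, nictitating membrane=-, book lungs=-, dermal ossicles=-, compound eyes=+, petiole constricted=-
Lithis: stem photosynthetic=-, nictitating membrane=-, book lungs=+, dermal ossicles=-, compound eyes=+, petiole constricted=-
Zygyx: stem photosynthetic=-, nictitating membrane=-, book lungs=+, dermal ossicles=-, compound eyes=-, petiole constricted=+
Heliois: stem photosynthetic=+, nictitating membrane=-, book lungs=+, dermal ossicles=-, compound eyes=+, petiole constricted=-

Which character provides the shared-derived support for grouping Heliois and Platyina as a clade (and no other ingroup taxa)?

stem photosynthetic

Character polarity is set by the outgroup: the derived state is whichever differs from the outgroup's state, so for book lungs, dermal ossicles, petiole constricted the derived state is '-', and for the remaining characters it is '+'.
stem photosynthetic (derived state '+') is shared by Heliois and Platyina — a synapomorphy uniting that clade.
nictitating membrane: derived state '+' in Glyptana only — an autapomorphy, so it tells us nothing about relationships among taxa.
book lungs groups Glyptana and Platyina, which is incompatible with the clades supported by the remaining characters; treating it as convergent (homoplasy) costs fewer steps than any alternative tree.
dermal ossicles (derived state '-') is shared by all ingroup taxa — unites the whole ingroup.
Only Heliois, Lithis, and Platyina show the derived state '+' for compound eyes, supporting them as a clade.
petiole constricted: derived state '-' in Glyptana, Heliois, Lithis, and Platyina only — synapomorphy for {Glyptana, Heliois, Lithis, Platyina}.
Most parsimonious ingroup topology: ((Glyptana,((Platyina,Heliois),Lithis)),Zygyx).
The clade {Heliois, Platyina} is supported by stem photosynthetic: its derived state '+' occurs in exactly those taxa and in no other taxon (including the outgroup).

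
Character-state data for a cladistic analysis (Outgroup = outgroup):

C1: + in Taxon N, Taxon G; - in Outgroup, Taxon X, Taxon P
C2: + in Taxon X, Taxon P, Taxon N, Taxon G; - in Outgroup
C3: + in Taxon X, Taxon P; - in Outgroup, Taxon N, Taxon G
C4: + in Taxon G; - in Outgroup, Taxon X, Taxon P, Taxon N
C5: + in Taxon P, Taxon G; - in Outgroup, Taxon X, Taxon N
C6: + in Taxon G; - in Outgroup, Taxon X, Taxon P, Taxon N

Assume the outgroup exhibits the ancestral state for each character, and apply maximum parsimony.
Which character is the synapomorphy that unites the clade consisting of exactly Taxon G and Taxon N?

C1

The outgroup has state '-' for every character, so '+' is the derived state throughout.
C1 (derived state '+') is shared by Taxon G and Taxon N — a synapomorphy uniting that clade.
C2 (derived state '+') is shared by all ingroup taxa — unites the whole ingroup.
C3 (derived state '+') is shared by Taxon P and Taxon X — a synapomorphy uniting that clade.
C4 (derived state '+') is unique to Taxon G (autapomorphy; uninformative for grouping).
C5 groups Taxon G and Taxon P, which is incompatible with the clades supported by the remaining characters; treating it as convergent (homoplasy) costs fewer steps than any alternative tree.
C6: derived state '+' in Taxon G only — an autapomorphy, so it tells us nothing about relationships among taxa.
Most parsimonious ingroup topology: ((Taxon X,Taxon P),(Taxon N,Taxon G)).
The clade {Taxon G, Taxon N} is supported by C1: its derived state '+' occurs in exactly those taxa and in no other taxon (including the outgroup).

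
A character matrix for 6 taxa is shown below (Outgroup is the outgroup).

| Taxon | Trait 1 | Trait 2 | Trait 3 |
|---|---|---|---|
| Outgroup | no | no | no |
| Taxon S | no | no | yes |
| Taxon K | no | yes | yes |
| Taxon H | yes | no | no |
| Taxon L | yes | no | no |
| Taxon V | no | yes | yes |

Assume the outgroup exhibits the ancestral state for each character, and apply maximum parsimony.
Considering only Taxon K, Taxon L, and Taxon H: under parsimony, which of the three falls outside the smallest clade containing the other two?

The outgroup has state 'no' for every character, so 'yes' is the derived state throughout.
Only Taxon H and Taxon L show the derived state 'yes' for Trait 1, supporting them as a clade.
Trait 2 (derived state 'yes') is shared by Taxon K and Taxon V — a synapomorphy uniting that clade.
Trait 3: derived state 'yes' in Taxon K, Taxon S, and Taxon V only — synapomorphy for {Taxon K, Taxon S, Taxon V}.
Most parsimonious ingroup topology: ((Taxon S,(Taxon K,Taxon V)),(Taxon H,Taxon L)).
Taxon H and Taxon L share a more recent common ancestor with each other than either does with Taxon K, so Taxon K is the least closely related of the three.

Taxon K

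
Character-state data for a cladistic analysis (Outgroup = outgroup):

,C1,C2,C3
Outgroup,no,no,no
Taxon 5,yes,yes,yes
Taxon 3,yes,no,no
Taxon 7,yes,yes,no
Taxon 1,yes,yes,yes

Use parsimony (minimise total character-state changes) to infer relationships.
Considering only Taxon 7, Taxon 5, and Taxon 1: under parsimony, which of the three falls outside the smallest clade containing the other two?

The outgroup has state 'no' for every character, so 'yes' is the derived state throughout.
All ingroup taxa share the derived state 'yes' for C1; it defines the ingroup but does not resolve relationships within it.
C2 (derived state 'yes') is shared by Taxon 1, Taxon 5, and Taxon 7 — a synapomorphy uniting that clade.
C3: derived state 'yes' in Taxon 1 and Taxon 5 only — synapomorphy for {Taxon 1, Taxon 5}.
Most parsimonious ingroup topology: (((Taxon 5,Taxon 1),Taxon 7),Taxon 3).
Taxon 5 and Taxon 1 share a more recent common ancestor with each other than either does with Taxon 7, so Taxon 7 is the least closely related of the three.

Taxon 7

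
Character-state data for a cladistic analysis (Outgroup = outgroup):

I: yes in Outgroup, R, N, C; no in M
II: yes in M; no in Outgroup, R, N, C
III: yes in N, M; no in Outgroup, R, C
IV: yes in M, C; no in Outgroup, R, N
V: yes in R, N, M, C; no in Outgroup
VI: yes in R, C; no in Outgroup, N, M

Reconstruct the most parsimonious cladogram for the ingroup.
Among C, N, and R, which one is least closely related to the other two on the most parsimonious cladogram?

N

Character polarity is set by the outgroup: the derived state is whichever differs from the outgroup's state, so for I the derived state is 'no', and for the remaining characters it is 'yes'.
I: derived state 'no' in M only — an autapomorphy, so it tells us nothing about relationships among taxa.
II (derived state 'yes') is unique to M (autapomorphy; uninformative for grouping).
III: derived state 'yes' in M and N only — synapomorphy for {M, N}.
IV groups C and M, which is incompatible with the clades supported by the remaining characters; treating it as convergent (homoplasy) costs fewer steps than any alternative tree.
V (derived state 'yes') is shared by all ingroup taxa — unites the whole ingroup.
VI: derived state 'yes' in C and R only — synapomorphy for {C, R}.
Most parsimonious ingroup topology: ((R,C),(N,M)).
R and C share a more recent common ancestor with each other than either does with N, so N is the least closely related of the three.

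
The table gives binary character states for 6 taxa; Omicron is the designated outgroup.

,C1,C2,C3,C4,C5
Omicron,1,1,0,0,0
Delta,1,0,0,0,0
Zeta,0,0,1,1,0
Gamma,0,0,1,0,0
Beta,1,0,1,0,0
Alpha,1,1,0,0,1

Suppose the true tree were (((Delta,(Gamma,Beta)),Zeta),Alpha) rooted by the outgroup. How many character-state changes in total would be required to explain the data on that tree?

Map each character onto (((Delta,(Gamma,Beta)),Zeta),Alpha) (rooted by Omicron) and count the minimum state changes it requires (Fitch parsimony):
C1: 2; C2: 1; C3: 2; C4: 1; C5: 1.
Total tree length = 7.

7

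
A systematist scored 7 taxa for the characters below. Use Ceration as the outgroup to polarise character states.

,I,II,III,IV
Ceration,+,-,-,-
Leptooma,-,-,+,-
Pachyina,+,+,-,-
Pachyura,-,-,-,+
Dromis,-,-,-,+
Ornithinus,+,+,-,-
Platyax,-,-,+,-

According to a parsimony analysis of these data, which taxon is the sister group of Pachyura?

Dromis

Character polarity is set by the outgroup: the derived state is whichever differs from the outgroup's state, so for I the derived state is '-', and for the remaining characters it is '+'.
I: derived state '-' in Dromis, Leptooma, Pachyura, and Platyax only — synapomorphy for {Dromis, Leptooma, Pachyura, Platyax}.
II: derived state '+' in Ornithinus and Pachyina only — synapomorphy for {Ornithinus, Pachyina}.
Only Leptooma and Platyax show the derived state '+' for III, supporting them as a clade.
IV (derived state '+') is shared by Dromis and Pachyura — a synapomorphy uniting that clade.
Most parsimonious ingroup topology: (((Leptooma,Platyax),(Pachyura,Dromis)),(Pachyina,Ornithinus)).
Pachyura and Dromis form a cherry on this tree, so they are sister taxa.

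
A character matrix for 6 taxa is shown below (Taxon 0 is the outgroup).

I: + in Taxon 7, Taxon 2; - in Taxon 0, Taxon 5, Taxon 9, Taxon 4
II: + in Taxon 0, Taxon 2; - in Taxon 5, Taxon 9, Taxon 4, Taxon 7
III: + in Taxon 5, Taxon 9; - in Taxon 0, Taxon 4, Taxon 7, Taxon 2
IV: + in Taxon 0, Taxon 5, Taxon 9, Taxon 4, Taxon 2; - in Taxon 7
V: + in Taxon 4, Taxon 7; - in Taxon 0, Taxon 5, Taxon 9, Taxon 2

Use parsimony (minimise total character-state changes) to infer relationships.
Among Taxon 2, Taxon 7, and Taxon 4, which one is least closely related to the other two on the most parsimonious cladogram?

Taxon 2

Character polarity is set by the outgroup: the derived state is whichever differs from the outgroup's state, so for II, IV the derived state is '-', and for the remaining characters it is '+'.
I groups Taxon 2 and Taxon 7, which is incompatible with the clades supported by the remaining characters; treating it as convergent (homoplasy) costs fewer steps than any alternative tree.
Only Taxon 4, Taxon 5, Taxon 7, and Taxon 9 show the derived state '-' for II, supporting them as a clade.
Only Taxon 5 and Taxon 9 show the derived state '+' for III, supporting them as a clade.
IV: derived state '-' in Taxon 7 only — an autapomorphy, so it tells us nothing about relationships among taxa.
Only Taxon 4 and Taxon 7 show the derived state '+' for V, supporting them as a clade.
Most parsimonious ingroup topology: (((Taxon 5,Taxon 9),(Taxon 4,Taxon 7)),Taxon 2).
Taxon 7 and Taxon 4 share a more recent common ancestor with each other than either does with Taxon 2, so Taxon 2 is the least closely related of the three.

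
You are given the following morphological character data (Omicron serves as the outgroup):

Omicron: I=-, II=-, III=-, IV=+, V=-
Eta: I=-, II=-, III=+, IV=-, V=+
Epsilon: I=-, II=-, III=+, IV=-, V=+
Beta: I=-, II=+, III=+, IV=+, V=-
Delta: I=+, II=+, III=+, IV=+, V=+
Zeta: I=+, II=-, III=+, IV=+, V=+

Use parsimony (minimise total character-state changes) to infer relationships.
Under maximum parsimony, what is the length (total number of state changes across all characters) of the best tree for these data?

6

Character polarity is set by the outgroup: the derived state is whichever differs from the outgroup's state, so for IV the derived state is '-', and for the remaining characters it is '+'.
I: derived state '+' in Delta and Zeta only — synapomorphy for {Delta, Zeta}.
II (state '+') occurs in Beta and Delta but conflicts with the nesting implied by the other characters — most parsimoniously interpreted as homoplasy.
III (derived state '+') is shared by all ingroup taxa — unites the whole ingroup.
IV: derived state '-' in Epsilon and Eta only — synapomorphy for {Epsilon, Eta}.
Only Delta, Epsilon, Eta, and Zeta show the derived state '+' for V, supporting them as a clade.
Most parsimonious ingroup topology: (((Eta,Epsilon),(Delta,Zeta)),Beta).
Changes per character on this tree: I: 1; II: 2; III: 1; IV: 1; V: 1.
Total = 6.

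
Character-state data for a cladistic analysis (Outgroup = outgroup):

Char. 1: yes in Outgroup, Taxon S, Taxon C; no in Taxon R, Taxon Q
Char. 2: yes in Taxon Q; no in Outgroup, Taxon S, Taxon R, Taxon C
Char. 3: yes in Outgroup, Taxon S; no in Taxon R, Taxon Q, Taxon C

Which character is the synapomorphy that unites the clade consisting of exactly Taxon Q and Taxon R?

Char. 1

Character polarity is set by the outgroup: the derived state is whichever differs from the outgroup's state, so for Char. 1, Char. 3 the derived state is 'no', and for the remaining characters it is 'yes'.
Only Taxon Q and Taxon R show the derived state 'no' for Char. 1, supporting them as a clade.
Char. 2: derived state 'yes' in Taxon Q only — an autapomorphy, so it tells us nothing about relationships among taxa.
Char. 3: derived state 'no' in Taxon C, Taxon Q, and Taxon R only — synapomorphy for {Taxon C, Taxon Q, Taxon R}.
Most parsimonious ingroup topology: (Taxon S,((Taxon R,Taxon Q),Taxon C)).
The clade {Taxon Q, Taxon R} is supported by Char. 1: its derived state 'no' occurs in exactly those taxa and in no other taxon (including the outgroup).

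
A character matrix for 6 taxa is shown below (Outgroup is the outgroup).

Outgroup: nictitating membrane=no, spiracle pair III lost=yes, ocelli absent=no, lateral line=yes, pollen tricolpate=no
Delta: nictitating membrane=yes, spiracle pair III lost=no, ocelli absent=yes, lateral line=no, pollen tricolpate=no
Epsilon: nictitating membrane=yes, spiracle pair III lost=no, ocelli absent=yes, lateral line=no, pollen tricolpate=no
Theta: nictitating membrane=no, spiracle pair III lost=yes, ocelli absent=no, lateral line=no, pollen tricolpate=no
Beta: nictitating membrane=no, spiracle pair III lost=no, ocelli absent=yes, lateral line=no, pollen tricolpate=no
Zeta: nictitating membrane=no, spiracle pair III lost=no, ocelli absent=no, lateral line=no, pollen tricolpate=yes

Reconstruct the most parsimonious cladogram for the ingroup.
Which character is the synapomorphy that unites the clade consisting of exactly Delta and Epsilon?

Character polarity is set by the outgroup: the derived state is whichever differs from the outgroup's state, so for spiracle pair III lost, lateral line the derived state is 'no', and for the remaining characters it is 'yes'.
nictitating membrane (derived state 'yes') is shared by Delta and Epsilon — a synapomorphy uniting that clade.
spiracle pair III lost: derived state 'no' in Beta, Delta, Epsilon, and Zeta only — synapomorphy for {Beta, Delta, Epsilon, Zeta}.
ocelli absent (derived state 'yes') is shared by Beta, Delta, and Epsilon — a synapomorphy uniting that clade.
lateral line (derived state 'no') is shared by all ingroup taxa — unites the whole ingroup.
pollen tricolpate (derived state 'yes') is unique to Zeta (autapomorphy; uninformative for grouping).
Most parsimonious ingroup topology: ((((Delta,Epsilon),Beta),Zeta),Theta).
The clade {Delta, Epsilon} is supported by nictitating membrane: its derived state 'yes' occurs in exactly those taxa and in no other taxon (including the outgroup).

nictitating membrane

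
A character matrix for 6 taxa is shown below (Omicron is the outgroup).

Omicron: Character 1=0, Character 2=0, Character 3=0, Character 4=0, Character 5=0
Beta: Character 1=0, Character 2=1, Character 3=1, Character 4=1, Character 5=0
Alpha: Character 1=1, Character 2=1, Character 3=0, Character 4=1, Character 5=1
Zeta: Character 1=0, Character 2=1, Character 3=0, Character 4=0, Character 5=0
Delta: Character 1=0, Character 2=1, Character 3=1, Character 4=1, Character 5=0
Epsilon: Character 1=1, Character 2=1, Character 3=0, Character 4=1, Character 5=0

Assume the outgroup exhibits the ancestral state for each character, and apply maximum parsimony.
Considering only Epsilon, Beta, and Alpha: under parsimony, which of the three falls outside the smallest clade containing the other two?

Beta

The outgroup has state '0' for every character, so '1' is the derived state throughout.
Only Alpha and Epsilon show the derived state '1' for Character 1, supporting them as a clade.
Character 2 (derived state '1') is shared by all ingroup taxa — unites the whole ingroup.
Only Beta and Delta show the derived state '1' for Character 3, supporting them as a clade.
Character 4 (derived state '1') is shared by Alpha, Beta, Delta, and Epsilon — a synapomorphy uniting that clade.
Character 5: derived state '1' in Alpha only — an autapomorphy, so it tells us nothing about relationships among taxa.
Most parsimonious ingroup topology: (((Beta,Delta),(Alpha,Epsilon)),Zeta).
Epsilon and Alpha share a more recent common ancestor with each other than either does with Beta, so Beta is the least closely related of the three.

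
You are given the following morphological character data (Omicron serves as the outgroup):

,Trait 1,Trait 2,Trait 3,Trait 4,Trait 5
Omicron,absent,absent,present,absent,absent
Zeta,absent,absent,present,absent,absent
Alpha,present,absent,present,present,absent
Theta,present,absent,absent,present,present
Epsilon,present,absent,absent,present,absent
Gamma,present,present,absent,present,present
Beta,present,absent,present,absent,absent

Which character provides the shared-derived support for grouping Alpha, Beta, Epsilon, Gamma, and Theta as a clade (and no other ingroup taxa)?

Character polarity is set by the outgroup: the derived state is whichever differs from the outgroup's state, so for Trait 3 the derived state is 'absent', and for the remaining characters it is 'present'.
Trait 1: derived state 'present' in Alpha, Beta, Epsilon, Gamma, and Theta only — synapomorphy for {Alpha, Beta, Epsilon, Gamma, Theta}.
Trait 2 (derived state 'present') is unique to Gamma (autapomorphy; uninformative for grouping).
Only Epsilon, Gamma, and Theta show the derived state 'absent' for Trait 3, supporting them as a clade.
Trait 4: derived state 'present' in Alpha, Epsilon, Gamma, and Theta only — synapomorphy for {Alpha, Epsilon, Gamma, Theta}.
Trait 5: derived state 'present' in Gamma and Theta only — synapomorphy for {Gamma, Theta}.
Most parsimonious ingroup topology: (((((Theta,Gamma),Epsilon),Alpha),Beta),Zeta).
The clade {Alpha, Beta, Epsilon, Gamma, Theta} is supported by Trait 1: its derived state 'present' occurs in exactly those taxa and in no other taxon (including the outgroup).

Trait 1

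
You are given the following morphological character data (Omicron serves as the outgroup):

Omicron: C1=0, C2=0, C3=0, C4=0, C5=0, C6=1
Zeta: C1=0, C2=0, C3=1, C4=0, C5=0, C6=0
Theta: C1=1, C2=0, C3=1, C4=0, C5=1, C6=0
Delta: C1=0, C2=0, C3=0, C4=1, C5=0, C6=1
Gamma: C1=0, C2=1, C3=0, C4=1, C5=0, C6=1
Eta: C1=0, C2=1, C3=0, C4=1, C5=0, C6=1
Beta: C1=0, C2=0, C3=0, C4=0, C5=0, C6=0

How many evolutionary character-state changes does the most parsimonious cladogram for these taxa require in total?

Character polarity is set by the outgroup: the derived state is whichever differs from the outgroup's state, so for C6 the derived state is '0', and for the remaining characters it is '1'.
C1 (derived state '1') is unique to Theta (autapomorphy; uninformative for grouping).
C2 (derived state '1') is shared by Eta and Gamma — a synapomorphy uniting that clade.
C3 (derived state '1') is shared by Theta and Zeta — a synapomorphy uniting that clade.
C4: derived state '1' in Delta, Eta, and Gamma only — synapomorphy for {Delta, Eta, Gamma}.
C5 (derived state '1') is unique to Theta (autapomorphy; uninformative for grouping).
Only Beta, Theta, and Zeta show the derived state '0' for C6, supporting them as a clade.
Most parsimonious ingroup topology: (((Zeta,Theta),Beta),(Delta,(Gamma,Eta))).
Changes per character on this tree: C1: 1; C2: 1; C3: 1; C4: 1; C5: 1; C6: 1.
Total = 6.

6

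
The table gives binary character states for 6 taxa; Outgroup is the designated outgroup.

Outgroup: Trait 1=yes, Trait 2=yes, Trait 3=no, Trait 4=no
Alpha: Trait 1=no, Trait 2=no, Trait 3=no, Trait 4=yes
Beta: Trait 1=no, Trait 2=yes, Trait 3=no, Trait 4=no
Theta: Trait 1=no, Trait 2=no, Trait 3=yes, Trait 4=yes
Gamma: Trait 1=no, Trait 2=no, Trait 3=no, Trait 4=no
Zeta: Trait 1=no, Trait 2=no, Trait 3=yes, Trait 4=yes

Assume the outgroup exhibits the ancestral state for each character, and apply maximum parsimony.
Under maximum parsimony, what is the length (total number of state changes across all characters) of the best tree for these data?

4

Character polarity is set by the outgroup: the derived state is whichever differs from the outgroup's state, so for Trait 1, Trait 2 the derived state is 'no', and for the remaining characters it is 'yes'.
All ingroup taxa share the derived state 'no' for Trait 1; it defines the ingroup but does not resolve relationships within it.
Trait 2: derived state 'no' in Alpha, Gamma, Theta, and Zeta only — synapomorphy for {Alpha, Gamma, Theta, Zeta}.
Only Theta and Zeta show the derived state 'yes' for Trait 3, supporting them as a clade.
Only Alpha, Theta, and Zeta show the derived state 'yes' for Trait 4, supporting them as a clade.
Most parsimonious ingroup topology: (((Alpha,(Theta,Zeta)),Gamma),Beta).
Changes per character on this tree: Trait 1: 1; Trait 2: 1; Trait 3: 1; Trait 4: 1.
Total = 4.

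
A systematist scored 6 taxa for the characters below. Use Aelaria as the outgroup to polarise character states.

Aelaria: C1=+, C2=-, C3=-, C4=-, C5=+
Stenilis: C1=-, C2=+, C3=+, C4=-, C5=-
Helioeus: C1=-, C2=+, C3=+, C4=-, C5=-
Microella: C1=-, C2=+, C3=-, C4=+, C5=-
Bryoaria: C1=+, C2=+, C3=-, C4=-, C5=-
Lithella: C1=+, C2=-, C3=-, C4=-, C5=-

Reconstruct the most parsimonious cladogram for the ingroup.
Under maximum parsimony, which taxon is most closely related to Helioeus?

Stenilis

Character polarity is set by the outgroup: the derived state is whichever differs from the outgroup's state, so for C1, C5 the derived state is '-', and for the remaining characters it is '+'.
C1 (derived state '-') is shared by Helioeus, Microella, and Stenilis — a synapomorphy uniting that clade.
Only Bryoaria, Helioeus, Microella, and Stenilis show the derived state '+' for C2, supporting them as a clade.
C3 (derived state '+') is shared by Helioeus and Stenilis — a synapomorphy uniting that clade.
C4 (derived state '+') is unique to Microella (autapomorphy; uninformative for grouping).
C5 (derived state '-') is shared by all ingroup taxa — unites the whole ingroup.
Most parsimonious ingroup topology: ((((Stenilis,Helioeus),Microella),Bryoaria),Lithella).
Helioeus and Stenilis form a cherry on this tree, so they are sister taxa.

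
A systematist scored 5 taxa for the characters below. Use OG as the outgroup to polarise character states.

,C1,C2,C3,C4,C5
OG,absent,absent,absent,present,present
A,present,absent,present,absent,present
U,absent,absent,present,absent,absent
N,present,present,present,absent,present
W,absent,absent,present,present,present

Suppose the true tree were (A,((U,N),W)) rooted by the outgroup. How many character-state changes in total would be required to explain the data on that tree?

Map each character onto (A,((U,N),W)) (rooted by OG) and count the minimum state changes it requires (Fitch parsimony):
C1: 2; C2: 1; C3: 1; C4: 2; C5: 1.
Total tree length = 7.

7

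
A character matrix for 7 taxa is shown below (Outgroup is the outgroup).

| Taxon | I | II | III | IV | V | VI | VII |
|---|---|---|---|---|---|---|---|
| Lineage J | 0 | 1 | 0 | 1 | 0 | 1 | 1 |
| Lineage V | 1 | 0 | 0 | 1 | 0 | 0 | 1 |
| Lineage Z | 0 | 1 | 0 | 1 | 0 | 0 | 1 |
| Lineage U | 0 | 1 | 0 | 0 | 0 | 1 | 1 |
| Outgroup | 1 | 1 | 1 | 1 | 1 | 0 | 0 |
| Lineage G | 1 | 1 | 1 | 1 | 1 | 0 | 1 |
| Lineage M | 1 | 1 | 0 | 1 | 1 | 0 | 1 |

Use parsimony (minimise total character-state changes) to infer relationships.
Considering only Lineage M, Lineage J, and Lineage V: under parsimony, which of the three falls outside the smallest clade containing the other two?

Lineage M

Character polarity is set by the outgroup: the derived state is whichever differs from the outgroup's state, so for I, II, III, IV, V the derived state is '0', and for the remaining characters it is '1'.
I: derived state '0' in Lineage J, Lineage U, and Lineage Z only — synapomorphy for {Lineage J, Lineage U, Lineage Z}.
II: derived state '0' in Lineage V only — an autapomorphy, so it tells us nothing about relationships among taxa.
Only Lineage J, Lineage M, Lineage U, Lineage V, and Lineage Z show the derived state '0' for III, supporting them as a clade.
IV: derived state '0' in Lineage U only — an autapomorphy, so it tells us nothing about relationships among taxa.
Only Lineage J, Lineage U, Lineage V, and Lineage Z show the derived state '0' for V, supporting them as a clade.
VI (derived state '1') is shared by Lineage J and Lineage U — a synapomorphy uniting that clade.
All ingroup taxa share the derived state '1' for VII; it defines the ingroup but does not resolve relationships within it.
Most parsimonious ingroup topology: ((((Lineage Z,(Lineage U,Lineage J)),Lineage V),Lineage M),Lineage G).
Lineage V and Lineage J share a more recent common ancestor with each other than either does with Lineage M, so Lineage M is the least closely related of the three.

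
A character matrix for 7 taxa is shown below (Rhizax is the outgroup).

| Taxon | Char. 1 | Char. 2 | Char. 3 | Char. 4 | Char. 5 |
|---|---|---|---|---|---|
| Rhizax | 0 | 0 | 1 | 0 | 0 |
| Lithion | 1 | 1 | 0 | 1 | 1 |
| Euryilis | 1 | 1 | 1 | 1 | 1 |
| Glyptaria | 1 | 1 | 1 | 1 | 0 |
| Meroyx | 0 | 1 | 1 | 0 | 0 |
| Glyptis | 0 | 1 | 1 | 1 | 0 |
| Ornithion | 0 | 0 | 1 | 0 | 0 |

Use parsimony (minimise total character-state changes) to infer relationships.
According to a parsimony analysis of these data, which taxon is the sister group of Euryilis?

Character polarity is set by the outgroup: the derived state is whichever differs from the outgroup's state, so for Char. 3 the derived state is '0', and for the remaining characters it is '1'.
Char. 1: derived state '1' in Euryilis, Glyptaria, and Lithion only — synapomorphy for {Euryilis, Glyptaria, Lithion}.
Char. 2 (derived state '1') is shared by Euryilis, Glyptaria, Glyptis, Lithion, and Meroyx — a synapomorphy uniting that clade.
Char. 3: derived state '0' in Lithion only — an autapomorphy, so it tells us nothing about relationships among taxa.
Only Euryilis, Glyptaria, Glyptis, and Lithion show the derived state '1' for Char. 4, supporting them as a clade.
Only Euryilis and Lithion show the derived state '1' for Char. 5, supporting them as a clade.
Most parsimonious ingroup topology: (((((Lithion,Euryilis),Glyptaria),Glyptis),Meroyx),Ornithion).
Euryilis and Lithion form a cherry on this tree, so they are sister taxa.

Lithion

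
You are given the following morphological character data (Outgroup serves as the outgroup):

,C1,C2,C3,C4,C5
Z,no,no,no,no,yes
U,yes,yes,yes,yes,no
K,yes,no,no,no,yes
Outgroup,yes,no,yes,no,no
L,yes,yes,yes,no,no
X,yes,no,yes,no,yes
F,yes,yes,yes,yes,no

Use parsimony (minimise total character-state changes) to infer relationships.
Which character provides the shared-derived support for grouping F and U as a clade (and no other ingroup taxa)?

Character polarity is set by the outgroup: the derived state is whichever differs from the outgroup's state, so for C1, C3 the derived state is 'no', and for the remaining characters it is 'yes'.
C1: derived state 'no' in Z only — an autapomorphy, so it tells us nothing about relationships among taxa.
C2: derived state 'yes' in F, L, and U only — synapomorphy for {F, L, U}.
Only K and Z show the derived state 'no' for C3, supporting them as a clade.
Only F and U show the derived state 'yes' for C4, supporting them as a clade.
C5 (derived state 'yes') is shared by K, X, and Z — a synapomorphy uniting that clade.
Most parsimonious ingroup topology: (((U,F),L),((Z,K),X)).
The clade {F, U} is supported by C4: its derived state 'yes' occurs in exactly those taxa and in no other taxon (including the outgroup).

C4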